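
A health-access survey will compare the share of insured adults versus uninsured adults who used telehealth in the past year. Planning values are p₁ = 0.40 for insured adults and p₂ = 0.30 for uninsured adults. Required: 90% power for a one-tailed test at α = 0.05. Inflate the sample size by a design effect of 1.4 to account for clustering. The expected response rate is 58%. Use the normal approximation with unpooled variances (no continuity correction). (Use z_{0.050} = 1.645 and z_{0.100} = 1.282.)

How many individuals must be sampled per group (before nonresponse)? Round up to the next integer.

n = (z_α + z_β)² · [p₁(1−p₁) + p₂(1−p₂)] / (p₁ − p₂)²
  = (1.645 + 1.282)² · (0.40·0.60 + 0.30·0.70) / (0.10)²
  = (2.927)² · (0.2400 + 0.2100) / 0.0100
  = 8.5673 · 0.4500 / 0.0100
  = 385.53
Design effect: 1.4 × 385.53 = 539.74.
Adjust for 58% response: 539.74 / 0.58 = 930.59.
Round up → n = 931 per group.

n = 931 per group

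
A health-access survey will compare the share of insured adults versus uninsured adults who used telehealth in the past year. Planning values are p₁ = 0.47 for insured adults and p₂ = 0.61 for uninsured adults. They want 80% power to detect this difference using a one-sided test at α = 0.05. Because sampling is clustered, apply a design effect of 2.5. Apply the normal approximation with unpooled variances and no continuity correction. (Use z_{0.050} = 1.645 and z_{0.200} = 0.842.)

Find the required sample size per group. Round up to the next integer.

n = (z_α + z_β)² · [p₁(1−p₁) + p₂(1−p₂)] / (p₁ − p₂)²
  = (1.645 + 0.842)² · (0.47·0.53 + 0.61·0.39) / (-0.14)²
  = (2.487)² · (0.2491 + 0.2379) / 0.0196
  = 6.1852 · 0.4870 / 0.0196
  = 153.68
Design effect: 2.5 × 153.68 = 384.21.
Round up → n = 385 per group.

n = 385 per group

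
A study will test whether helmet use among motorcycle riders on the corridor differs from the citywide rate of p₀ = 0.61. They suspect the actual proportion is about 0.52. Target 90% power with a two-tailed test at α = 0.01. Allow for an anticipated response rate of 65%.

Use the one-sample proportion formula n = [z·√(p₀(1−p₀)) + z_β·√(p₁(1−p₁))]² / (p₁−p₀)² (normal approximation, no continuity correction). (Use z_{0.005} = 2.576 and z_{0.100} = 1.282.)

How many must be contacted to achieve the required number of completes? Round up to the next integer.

n = [z_{α/2}·√(p₀q₀) + z_β·√(p₁q₁)]² / (p₁ − p₀)²
  = [2.576·√(0.61·0.39) + 1.282·√(0.52·0.48)]² / (-0.09)²
  = [2.576·0.4877 + 1.282·0.4996]² / 0.0081
  = [1.8969]² / 0.0081
  = 444.24
Adjust for 65% response: 444.24 / 0.65 = 683.45.
Round up → n = 684.

n = 684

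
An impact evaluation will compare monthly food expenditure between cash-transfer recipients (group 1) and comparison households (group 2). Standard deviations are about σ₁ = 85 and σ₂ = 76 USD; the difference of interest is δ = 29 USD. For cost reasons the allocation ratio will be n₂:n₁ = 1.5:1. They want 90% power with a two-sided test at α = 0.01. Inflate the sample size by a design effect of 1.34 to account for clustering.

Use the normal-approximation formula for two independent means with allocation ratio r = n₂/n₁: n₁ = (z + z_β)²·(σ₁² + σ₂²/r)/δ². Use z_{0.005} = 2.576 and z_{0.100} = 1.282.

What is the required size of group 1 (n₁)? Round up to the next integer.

n₁ = (z_{α/2} + z_β)² · (σ₁² + σ₂²/r) / δ²
   = (2.576 + 1.282)² · (85² + 76²/1.5) / 29²
   = 14.8842 · (7225 + 3850.7) / 841
   = 14.8842 · 11075.7 / 841
   = 196.02
Design effect: 1.34 × 196.02 = 262.67.
Round up → n₁ = 263; n₂ = r·n₁ = 1.5 × 263 = 395.

n₁ = 263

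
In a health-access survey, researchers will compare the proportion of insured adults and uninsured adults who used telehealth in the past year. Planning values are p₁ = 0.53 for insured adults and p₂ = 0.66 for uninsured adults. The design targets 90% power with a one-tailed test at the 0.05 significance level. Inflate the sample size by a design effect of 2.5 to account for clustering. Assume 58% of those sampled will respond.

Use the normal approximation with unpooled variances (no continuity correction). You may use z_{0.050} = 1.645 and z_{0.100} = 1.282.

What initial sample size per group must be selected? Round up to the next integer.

n = 1035 per group

n = (z_α + z_β)² · [p₁(1−p₁) + p₂(1−p₂)] / (p₁ − p₂)²
  = (1.645 + 1.282)² · (0.53·0.47 + 0.66·0.34) / (-0.13)²
  = (2.927)² · (0.2491 + 0.2244) / 0.0169
  = 8.5673 · 0.4735 / 0.0169
  = 240.04
Design effect: 2.5 × 240.04 = 600.09.
Adjust for 58% response: 600.09 / 0.58 = 1034.64.
Round up → n = 1035 per group.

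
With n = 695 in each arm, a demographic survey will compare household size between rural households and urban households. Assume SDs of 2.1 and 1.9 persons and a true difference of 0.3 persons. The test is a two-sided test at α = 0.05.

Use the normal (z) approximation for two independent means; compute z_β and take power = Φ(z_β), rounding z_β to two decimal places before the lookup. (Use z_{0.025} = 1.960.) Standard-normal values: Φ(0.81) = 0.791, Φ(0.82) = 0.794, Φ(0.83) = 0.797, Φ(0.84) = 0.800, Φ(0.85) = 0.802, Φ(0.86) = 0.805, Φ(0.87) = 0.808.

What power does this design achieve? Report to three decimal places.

Power ≈ 0.797

z_β = δ·√(n/(σ₁²+σ₂²)) − z_{α/2}
    = 0.3 · √(695/8.02) − 1.960
    = 0.3 · 9.30905 − 1.960
    = 2.7927 − 1.960 = 0.8327 → 0.83
Power = Φ(0.83) = 0.797.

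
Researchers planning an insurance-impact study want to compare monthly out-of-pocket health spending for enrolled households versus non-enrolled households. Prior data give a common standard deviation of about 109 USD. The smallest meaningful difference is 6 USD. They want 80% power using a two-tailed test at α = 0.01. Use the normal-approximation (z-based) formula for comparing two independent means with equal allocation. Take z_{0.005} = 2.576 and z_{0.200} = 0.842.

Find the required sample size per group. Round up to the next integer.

n = 7712 per group

n = (z_{α/2} + z_β)² · (σ₁² + σ₂²) / δ²
  = (2.576 + 0.842)² · (2·109² = 23762) / 6²
  = 11.6827 · 23762 / 36
  = 7711.25
Round up → n = 7712 per group.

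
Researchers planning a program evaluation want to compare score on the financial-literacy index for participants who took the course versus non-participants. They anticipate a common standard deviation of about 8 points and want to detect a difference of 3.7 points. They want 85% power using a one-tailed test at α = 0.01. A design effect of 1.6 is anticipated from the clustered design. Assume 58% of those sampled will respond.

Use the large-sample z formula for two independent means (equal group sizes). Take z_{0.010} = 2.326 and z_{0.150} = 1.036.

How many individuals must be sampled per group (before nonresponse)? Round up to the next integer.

n = (z_α + z_β)² · (σ₁² + σ₂²) / δ²
  = (2.326 + 1.036)² · (2·8² = 128) / 3.7²
  = 11.3030 · 128 / 13.69
  = 105.68
Design effect: 1.6 × 105.68 = 169.09.
Adjust for 58% response: 169.09 / 0.58 = 291.54.
Round up → n = 292 per group.

n = 292 per group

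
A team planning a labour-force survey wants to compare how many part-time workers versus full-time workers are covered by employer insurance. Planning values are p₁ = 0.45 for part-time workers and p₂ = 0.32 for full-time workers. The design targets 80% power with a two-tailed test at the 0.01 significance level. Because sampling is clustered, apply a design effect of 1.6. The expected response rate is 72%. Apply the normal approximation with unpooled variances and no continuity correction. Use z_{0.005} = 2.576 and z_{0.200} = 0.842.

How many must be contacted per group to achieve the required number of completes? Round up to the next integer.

n = 715 per group

n = (z_{α/2} + z_β)² · [p₁(1−p₁) + p₂(1−p₂)] / (p₁ − p₂)²
  = (2.576 + 0.842)² · (0.45·0.55 + 0.32·0.68) / (0.13)²
  = (3.418)² · (0.2475 + 0.2176) / 0.0169
  = 11.6827 · 0.4651 / 0.0169
  = 321.52
Design effect: 1.6 × 321.52 = 514.43.
Adjust for 72% response: 514.43 / 0.72 = 714.48.
Round up → n = 715 per group.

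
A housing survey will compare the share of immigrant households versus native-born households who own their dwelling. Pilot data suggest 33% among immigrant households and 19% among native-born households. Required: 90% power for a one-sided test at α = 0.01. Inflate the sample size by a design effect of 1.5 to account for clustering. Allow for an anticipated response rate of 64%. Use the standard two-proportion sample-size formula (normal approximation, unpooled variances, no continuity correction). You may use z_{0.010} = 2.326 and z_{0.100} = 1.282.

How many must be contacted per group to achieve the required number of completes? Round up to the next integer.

n = (z_α + z_β)² · [p₁(1−p₁) + p₂(1−p₂)] / (p₁ − p₂)²
  = (2.326 + 1.282)² · (0.33·0.67 + 0.19·0.81) / (0.14)²
  = (3.608)² · (0.2211 + 0.1539) / 0.0196
  = 13.0177 · 0.3750 / 0.0196
  = 249.06
Design effect: 1.5 × 249.06 = 373.59.
Adjust for 64% response: 373.59 / 0.64 = 583.74.
Round up → n = 584 per group.

n = 584 per group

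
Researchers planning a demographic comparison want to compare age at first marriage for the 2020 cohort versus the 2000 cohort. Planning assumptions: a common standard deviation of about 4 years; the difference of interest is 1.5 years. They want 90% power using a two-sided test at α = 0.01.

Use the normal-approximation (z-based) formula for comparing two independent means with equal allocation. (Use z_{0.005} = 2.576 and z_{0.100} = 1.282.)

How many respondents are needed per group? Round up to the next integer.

n = (z_{α/2} + z_β)² · (σ₁² + σ₂²) / δ²
  = (2.576 + 1.282)² · (2·4² = 32) / 1.5²
  = 14.8842 · 32 / 2.25
  = 211.69
Round up → n = 212 per group.

n = 212 per group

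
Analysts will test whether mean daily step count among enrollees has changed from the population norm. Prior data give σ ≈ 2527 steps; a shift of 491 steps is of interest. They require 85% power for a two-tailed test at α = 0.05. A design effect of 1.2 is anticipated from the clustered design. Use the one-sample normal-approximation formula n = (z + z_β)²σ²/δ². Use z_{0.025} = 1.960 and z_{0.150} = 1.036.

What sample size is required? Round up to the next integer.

n = (z_{α/2} + z_β)² · σ² / δ²
  = (1.960 + 1.036)² · 2527² / 491²
  = 8.9760 · 6385729 / 241081
  = 237.76
Design effect: 1.2 × 237.76 = 285.31.
Round up → n = 286.

n = 286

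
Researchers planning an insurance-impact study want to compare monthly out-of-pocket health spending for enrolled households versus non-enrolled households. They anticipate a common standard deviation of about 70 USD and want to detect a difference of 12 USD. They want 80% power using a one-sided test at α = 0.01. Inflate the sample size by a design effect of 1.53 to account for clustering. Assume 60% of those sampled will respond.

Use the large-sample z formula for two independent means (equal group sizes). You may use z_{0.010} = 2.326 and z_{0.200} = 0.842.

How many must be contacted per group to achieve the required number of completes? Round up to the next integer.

n = (z_α + z_β)² · (σ₁² + σ₂²) / δ²
  = (2.326 + 0.842)² · (2·70² = 9800) / 12²
  = 10.0362 · 9800 / 144
  = 683.02
Design effect: 1.53 × 683.02 = 1045.02.
Adjust for 60% response: 1045.02 / 0.60 = 1741.70.
Round up → n = 1742 per group.

n = 1742 per group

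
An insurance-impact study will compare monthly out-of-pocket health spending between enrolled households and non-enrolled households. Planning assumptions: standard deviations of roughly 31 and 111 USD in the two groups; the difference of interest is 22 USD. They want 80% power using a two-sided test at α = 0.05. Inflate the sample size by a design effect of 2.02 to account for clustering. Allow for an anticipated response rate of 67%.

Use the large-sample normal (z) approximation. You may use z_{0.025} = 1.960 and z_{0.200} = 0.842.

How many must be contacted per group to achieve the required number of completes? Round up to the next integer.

n = (z_{α/2} + z_β)² · (σ₁² + σ₂²) / δ²
  = (1.960 + 0.842)² · (31² + 111² = 13282) / 22²
  = 7.8512 · 13282 / 484
  = 215.45
Design effect: 2.02 × 215.45 = 435.22.
Adjust for 67% response: 435.22 / 0.67 = 649.58.
Round up → n = 650 per group.

n = 650 per group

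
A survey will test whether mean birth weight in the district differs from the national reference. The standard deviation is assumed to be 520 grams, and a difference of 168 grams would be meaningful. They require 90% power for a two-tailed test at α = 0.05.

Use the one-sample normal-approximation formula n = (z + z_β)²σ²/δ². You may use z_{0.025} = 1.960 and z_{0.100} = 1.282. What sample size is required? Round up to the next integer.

n = (z_{α/2} + z_β)² · σ² / δ²
  = (1.960 + 1.282)² · 520² / 168²
  = 10.5106 · 270400 / 28224
  = 100.70
Round up → n = 101.

n = 101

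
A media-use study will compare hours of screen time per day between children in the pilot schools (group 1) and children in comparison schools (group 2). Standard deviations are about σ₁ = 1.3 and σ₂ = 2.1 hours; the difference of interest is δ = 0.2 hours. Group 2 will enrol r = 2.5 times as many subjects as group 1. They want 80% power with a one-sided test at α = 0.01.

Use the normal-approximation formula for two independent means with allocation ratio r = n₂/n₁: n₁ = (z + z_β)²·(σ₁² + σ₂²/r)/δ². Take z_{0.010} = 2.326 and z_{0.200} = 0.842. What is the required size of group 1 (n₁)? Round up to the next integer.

n₁ = (z_α + z_β)² · (σ₁² + σ₂²/r) / δ²
   = (2.326 + 0.842)² · (1.3² + 2.1²/2.5) / 0.2²
   = 10.0362 · (1.69 + 1.764) / 0.04
   = 10.0362 · 3.454 / 0.04
   = 866.63
Round up → n₁ = 867; n₂ = r·n₁ = 2.5 × 867 = 2168.

n₁ = 867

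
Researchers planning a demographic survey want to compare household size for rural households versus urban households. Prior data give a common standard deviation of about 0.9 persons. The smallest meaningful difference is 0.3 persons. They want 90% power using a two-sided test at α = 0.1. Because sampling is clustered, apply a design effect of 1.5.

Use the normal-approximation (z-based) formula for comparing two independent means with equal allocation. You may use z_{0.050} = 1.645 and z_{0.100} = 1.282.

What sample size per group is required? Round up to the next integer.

n = 232 per group

n = (z_{α/2} + z_β)² · (σ₁² + σ₂²) / δ²
  = (1.645 + 1.282)² · (2·0.9² = 1.62) / 0.3²
  = 8.5673 · 1.62 / 0.09
  = 154.21
Design effect: 1.5 × 154.21 = 231.32.
Round up → n = 232 per group.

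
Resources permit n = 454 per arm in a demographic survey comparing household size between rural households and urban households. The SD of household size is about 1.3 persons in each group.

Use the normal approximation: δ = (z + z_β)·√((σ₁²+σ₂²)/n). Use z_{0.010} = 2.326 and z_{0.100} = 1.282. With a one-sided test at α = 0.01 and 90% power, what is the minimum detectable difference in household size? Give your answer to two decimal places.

δ = (z_α + z_β) · √((σ₁²+σ₂²)/n)
  = (2.326 + 1.282) · √(3.38/454)
  = 3.608 · √0.00744
  = 3.608 · 0.0863
  = 0.3113

Minimum detectable difference ≈ 0.31 persons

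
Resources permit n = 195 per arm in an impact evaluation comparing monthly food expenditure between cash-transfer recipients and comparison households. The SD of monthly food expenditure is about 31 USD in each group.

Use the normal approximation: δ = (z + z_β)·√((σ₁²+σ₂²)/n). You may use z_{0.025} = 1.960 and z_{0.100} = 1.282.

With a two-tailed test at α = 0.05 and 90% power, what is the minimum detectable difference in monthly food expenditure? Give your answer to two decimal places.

Minimum detectable difference ≈ 10.18 USD

δ = (z_{α/2} + z_β) · √((σ₁²+σ₂²)/n)
  = (1.960 + 1.282) · √(1922/195)
  = 3.242 · √9.8564
  = 3.242 · 3.1395
  = 10.1782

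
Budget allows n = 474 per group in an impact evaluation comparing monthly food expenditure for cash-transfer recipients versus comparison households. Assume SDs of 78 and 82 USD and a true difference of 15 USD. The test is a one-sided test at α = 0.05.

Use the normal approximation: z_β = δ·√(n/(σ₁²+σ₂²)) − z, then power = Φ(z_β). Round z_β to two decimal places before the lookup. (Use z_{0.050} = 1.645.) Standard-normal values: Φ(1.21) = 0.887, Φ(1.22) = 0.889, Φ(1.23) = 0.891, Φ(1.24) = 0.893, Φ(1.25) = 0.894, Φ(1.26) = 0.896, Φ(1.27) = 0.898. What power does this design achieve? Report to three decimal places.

z_β = δ·√(n/(σ₁²+σ₂²)) − z_α
    = 15 · √(474/12808) − 1.645
    = 15 · 0.19237 − 1.645
    = 2.8856 − 1.645 = 1.2406 → 1.24
Power = Φ(1.24) = 0.893.

Power ≈ 0.893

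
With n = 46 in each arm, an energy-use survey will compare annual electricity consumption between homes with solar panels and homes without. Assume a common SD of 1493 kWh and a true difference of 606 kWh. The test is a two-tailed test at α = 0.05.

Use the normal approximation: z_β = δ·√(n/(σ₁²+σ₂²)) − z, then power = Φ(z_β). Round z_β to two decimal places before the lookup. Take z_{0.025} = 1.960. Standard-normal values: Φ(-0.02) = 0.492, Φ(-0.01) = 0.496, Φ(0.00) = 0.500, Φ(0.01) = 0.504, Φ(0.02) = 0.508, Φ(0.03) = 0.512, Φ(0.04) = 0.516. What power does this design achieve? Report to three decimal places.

z_β = δ·√(n/(σ₁²+σ₂²)) − z_{α/2}
    = 606 · √(46/4458098) − 1.960
    = 606 · 0.00321 − 1.960
    = 1.9466 − 1.960 = -0.0134 → -0.01
Power = Φ(-0.01) = 0.496.

Power ≈ 0.496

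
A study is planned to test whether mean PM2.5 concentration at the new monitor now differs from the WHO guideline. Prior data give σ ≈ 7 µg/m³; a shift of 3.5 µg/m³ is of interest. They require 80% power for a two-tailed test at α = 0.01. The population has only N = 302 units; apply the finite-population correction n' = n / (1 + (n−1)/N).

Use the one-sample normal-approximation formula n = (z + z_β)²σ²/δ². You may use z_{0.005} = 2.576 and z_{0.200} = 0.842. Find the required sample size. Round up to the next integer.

n = (z_{α/2} + z_β)² · σ² / δ²
  = (2.576 + 0.842)² · 7² / 3.5²
  = 11.6827 · 49 / 12.25
  = 46.73
Finite-population correction (N = 302): 46.73 / (1 + (46.73 − 1)/302) = 40.59.
Round up → n = 41.

n = 41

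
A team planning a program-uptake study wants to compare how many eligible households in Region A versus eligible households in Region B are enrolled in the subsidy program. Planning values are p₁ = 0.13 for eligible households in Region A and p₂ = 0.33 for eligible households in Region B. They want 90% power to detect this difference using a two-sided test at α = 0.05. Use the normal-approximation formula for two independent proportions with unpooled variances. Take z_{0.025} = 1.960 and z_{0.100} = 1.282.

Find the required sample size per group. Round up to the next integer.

n = 88 per group

n = (z_{α/2} + z_β)² · [p₁(1−p₁) + p₂(1−p₂)] / (p₁ − p₂)²
  = (1.960 + 1.282)² · (0.13·0.87 + 0.33·0.67) / (-0.20)²
  = (3.242)² · (0.1131 + 0.2211) / 0.0400
  = 10.5106 · 0.3342 / 0.0400
  = 87.82
Round up → n = 88 per group.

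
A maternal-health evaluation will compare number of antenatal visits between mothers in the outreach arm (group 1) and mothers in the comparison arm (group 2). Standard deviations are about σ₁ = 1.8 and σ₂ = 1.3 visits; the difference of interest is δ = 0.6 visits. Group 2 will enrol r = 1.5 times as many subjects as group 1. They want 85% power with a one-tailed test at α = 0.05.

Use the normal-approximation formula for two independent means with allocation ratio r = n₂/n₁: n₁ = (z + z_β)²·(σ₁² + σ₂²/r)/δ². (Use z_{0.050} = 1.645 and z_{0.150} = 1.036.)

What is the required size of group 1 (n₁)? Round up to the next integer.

n₁ = (z_α + z_β)² · (σ₁² + σ₂²/r) / δ²
   = (1.645 + 1.036)² · (1.8² + 1.3²/1.5) / 0.6²
   = 7.1878 · (3.24 + 1.1267) / 0.36
   = 7.1878 · 4.3667 / 0.36
   = 87.18
Round up → n₁ = 88; n₂ = r·n₁ = 1.5 × 88 = 132.

n₁ = 88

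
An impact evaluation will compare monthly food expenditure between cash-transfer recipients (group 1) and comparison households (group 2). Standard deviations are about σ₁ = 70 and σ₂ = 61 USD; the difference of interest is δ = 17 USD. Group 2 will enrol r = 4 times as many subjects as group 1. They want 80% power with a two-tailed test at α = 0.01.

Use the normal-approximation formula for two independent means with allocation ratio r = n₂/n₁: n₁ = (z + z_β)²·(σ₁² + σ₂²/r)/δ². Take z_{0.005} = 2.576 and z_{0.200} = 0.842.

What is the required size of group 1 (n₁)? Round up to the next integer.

n₁ = 236

n₁ = (z_{α/2} + z_β)² · (σ₁² + σ₂²/r) / δ²
   = (2.576 + 0.842)² · (70² + 61²/4) / 17²
   = 11.6827 · (4900 + 930.25) / 289
   = 11.6827 · 5830.2 / 289
   = 235.69
Round up → n₁ = 236; n₂ = r·n₁ = 4 × 236 = 944.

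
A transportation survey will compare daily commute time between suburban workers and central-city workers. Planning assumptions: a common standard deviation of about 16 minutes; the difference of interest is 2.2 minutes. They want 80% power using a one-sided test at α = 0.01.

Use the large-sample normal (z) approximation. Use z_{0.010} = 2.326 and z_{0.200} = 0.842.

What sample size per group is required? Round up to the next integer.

n = (z_α + z_β)² · (σ₁² + σ₂²) / δ²
  = (2.326 + 0.842)² · (2·16² = 512) / 2.2²
  = 10.0362 · 512 / 4.84
  = 1061.68
Round up → n = 1062 per group.

n = 1062 per group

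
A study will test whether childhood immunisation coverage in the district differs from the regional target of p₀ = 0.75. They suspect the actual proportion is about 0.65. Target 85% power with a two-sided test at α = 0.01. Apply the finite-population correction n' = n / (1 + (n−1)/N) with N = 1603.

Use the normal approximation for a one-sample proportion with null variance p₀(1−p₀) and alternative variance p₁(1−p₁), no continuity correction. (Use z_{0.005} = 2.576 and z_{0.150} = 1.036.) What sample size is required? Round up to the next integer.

n = [z_{α/2}·√(p₀q₀) + z_β·√(p₁q₁)]² / (p₁ − p₀)²
  = [2.576·√(0.75·0.25) + 1.036·√(0.65·0.35)]² / (-0.10)²
  = [2.576·0.4330 + 1.036·0.4770]² / 0.0100
  = [1.6096]² / 0.0100
  = 259.08
Finite-population correction (N = 1603): 259.08 / (1 + (259.08 − 1)/1603) = 223.15.
Round up → n = 224.

n = 224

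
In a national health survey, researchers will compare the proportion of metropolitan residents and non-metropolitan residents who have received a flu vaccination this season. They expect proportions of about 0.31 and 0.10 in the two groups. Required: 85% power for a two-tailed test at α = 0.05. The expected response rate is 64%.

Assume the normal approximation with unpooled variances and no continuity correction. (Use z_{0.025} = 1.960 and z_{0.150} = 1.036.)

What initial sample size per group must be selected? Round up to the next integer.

n = 97 per group

n = (z_{α/2} + z_β)² · [p₁(1−p₁) + p₂(1−p₂)] / (p₁ − p₂)²
  = (1.960 + 1.036)² · (0.31·0.69 + 0.10·0.90) / (0.21)²
  = (2.996)² · (0.2139 + 0.0900) / 0.0441
  = 8.9760 · 0.3039 / 0.0441
  = 61.86
Adjust for 64% response: 61.86 / 0.64 = 96.65.
Round up → n = 97 per group.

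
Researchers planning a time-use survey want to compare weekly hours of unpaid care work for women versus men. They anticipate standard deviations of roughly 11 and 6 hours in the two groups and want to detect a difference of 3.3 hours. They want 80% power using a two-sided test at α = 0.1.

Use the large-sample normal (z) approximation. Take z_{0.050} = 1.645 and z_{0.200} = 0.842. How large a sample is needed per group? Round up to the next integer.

n = 90 per group

n = (z_{α/2} + z_β)² · (σ₁² + σ₂²) / δ²
  = (1.645 + 0.842)² · (11² + 6² = 157) / 3.3²
  = 6.1852 · 157 / 10.89
  = 89.17
Round up → n = 90 per group.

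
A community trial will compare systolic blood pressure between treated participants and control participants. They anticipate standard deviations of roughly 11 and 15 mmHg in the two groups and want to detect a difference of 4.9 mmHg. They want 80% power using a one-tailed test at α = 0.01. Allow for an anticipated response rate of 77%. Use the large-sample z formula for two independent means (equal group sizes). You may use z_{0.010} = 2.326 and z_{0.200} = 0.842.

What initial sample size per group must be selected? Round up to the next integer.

n = 188 per group

n = (z_α + z_β)² · (σ₁² + σ₂²) / δ²
  = (2.326 + 0.842)² · (11² + 15² = 346) / 4.9²
  = 10.0362 · 346 / 24.01
  = 144.63
Adjust for 77% response: 144.63 / 0.77 = 187.83.
Round up → n = 188 per group.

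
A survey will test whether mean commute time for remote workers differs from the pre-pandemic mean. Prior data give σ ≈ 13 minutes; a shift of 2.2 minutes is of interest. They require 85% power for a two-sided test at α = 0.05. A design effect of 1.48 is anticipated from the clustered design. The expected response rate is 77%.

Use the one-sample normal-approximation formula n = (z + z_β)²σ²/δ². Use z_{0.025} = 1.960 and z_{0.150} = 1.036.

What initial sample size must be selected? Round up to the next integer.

n = (z_{α/2} + z_β)² · σ² / δ²
  = (1.960 + 1.036)² · 13² / 2.2²
  = 8.9760 · 169 / 4.84
  = 313.42
Design effect: 1.48 × 313.42 = 463.86.
Adjust for 77% response: 463.86 / 0.77 = 602.42.
Round up → n = 603.

n = 603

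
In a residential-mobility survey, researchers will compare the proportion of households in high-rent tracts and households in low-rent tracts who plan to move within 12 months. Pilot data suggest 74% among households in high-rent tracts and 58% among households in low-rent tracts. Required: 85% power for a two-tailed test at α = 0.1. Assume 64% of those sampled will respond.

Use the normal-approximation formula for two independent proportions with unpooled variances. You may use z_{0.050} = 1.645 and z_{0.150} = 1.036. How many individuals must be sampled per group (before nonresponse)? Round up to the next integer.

n = 192 per group

n = (z_{α/2} + z_β)² · [p₁(1−p₁) + p₂(1−p₂)] / (p₁ − p₂)²
  = (1.645 + 1.036)² · (0.74·0.26 + 0.58·0.42) / (0.16)²
  = (2.681)² · (0.1924 + 0.2436) / 0.0256
  = 7.1878 · 0.4360 / 0.0256
  = 122.42
Adjust for 64% response: 122.42 / 0.64 = 191.28.
Round up → n = 192 per group.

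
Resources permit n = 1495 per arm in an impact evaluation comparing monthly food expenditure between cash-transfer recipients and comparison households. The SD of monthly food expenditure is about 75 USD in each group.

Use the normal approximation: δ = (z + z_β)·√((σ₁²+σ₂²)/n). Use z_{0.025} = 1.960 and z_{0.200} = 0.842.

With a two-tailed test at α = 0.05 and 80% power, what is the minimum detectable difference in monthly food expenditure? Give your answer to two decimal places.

Minimum detectable difference ≈ 7.69 USD

δ = (z_{α/2} + z_β) · √((σ₁²+σ₂²)/n)
  = (1.960 + 0.842) · √(11250/1495)
  = 2.802 · √7.5251
  = 2.802 · 2.7432
  = 7.6864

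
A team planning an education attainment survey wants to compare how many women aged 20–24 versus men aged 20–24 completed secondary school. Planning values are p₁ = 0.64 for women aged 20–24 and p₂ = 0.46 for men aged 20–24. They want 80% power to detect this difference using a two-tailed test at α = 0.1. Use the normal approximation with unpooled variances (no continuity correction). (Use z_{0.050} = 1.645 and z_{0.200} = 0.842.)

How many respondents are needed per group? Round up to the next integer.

n = 92 per group

n = (z_{α/2} + z_β)² · [p₁(1−p₁) + p₂(1−p₂)] / (p₁ − p₂)²
  = (1.645 + 0.842)² · (0.64·0.36 + 0.46·0.54) / (0.18)²
  = (2.487)² · (0.2304 + 0.2484) / 0.0324
  = 6.1852 · 0.4788 / 0.0324
  = 91.40
Round up → n = 92 per group.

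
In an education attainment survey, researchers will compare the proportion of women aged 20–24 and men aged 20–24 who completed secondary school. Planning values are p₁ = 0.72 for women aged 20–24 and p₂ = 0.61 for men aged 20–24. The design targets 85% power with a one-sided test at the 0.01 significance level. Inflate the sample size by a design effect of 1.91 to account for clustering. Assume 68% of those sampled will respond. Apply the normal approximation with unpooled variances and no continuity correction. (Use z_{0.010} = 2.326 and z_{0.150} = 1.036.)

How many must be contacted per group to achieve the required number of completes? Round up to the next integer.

n = (z_α + z_β)² · [p₁(1−p₁) + p₂(1−p₂)] / (p₁ − p₂)²
  = (2.326 + 1.036)² · (0.72·0.28 + 0.61·0.39) / (0.11)²
  = (3.362)² · (0.2016 + 0.2379) / 0.0121
  = 11.3030 · 0.4395 / 0.0121
  = 410.55
Design effect: 1.91 × 410.55 = 784.16.
Adjust for 68% response: 784.16 / 0.68 = 1153.17.
Round up → n = 1154 per group.

n = 1154 per group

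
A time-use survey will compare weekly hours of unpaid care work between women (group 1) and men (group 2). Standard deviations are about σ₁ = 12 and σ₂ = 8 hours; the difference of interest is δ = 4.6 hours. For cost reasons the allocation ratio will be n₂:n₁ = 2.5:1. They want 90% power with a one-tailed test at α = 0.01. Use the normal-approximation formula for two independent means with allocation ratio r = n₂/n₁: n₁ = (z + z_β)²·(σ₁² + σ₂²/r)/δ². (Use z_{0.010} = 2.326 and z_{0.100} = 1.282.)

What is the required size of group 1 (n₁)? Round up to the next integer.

n₁ = (z_α + z_β)² · (σ₁² + σ₂²/r) / δ²
   = (2.326 + 1.282)² · (12² + 8²/2.5) / 4.6²
   = 13.0177 · (144 + 25.6) / 21.16
   = 13.0177 · 169.6 / 21.16
   = 104.34
Round up → n₁ = 105; n₂ = r·n₁ = 2.5 × 105 = 263.

n₁ = 105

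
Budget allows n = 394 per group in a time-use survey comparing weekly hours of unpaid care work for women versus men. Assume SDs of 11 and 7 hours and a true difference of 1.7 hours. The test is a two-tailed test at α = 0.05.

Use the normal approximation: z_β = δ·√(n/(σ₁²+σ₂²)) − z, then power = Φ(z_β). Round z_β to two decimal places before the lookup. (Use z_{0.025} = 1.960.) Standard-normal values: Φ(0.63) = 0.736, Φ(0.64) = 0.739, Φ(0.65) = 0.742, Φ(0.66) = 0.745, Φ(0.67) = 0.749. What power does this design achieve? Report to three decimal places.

Power ≈ 0.736

z_β = δ·√(n/(σ₁²+σ₂²)) − z_{α/2}
    = 1.7 · √(394/170) − 1.960
    = 1.7 · 1.52238 − 1.960
    = 2.5880 − 1.960 = 0.6280 → 0.63
Power = Φ(0.63) = 0.736.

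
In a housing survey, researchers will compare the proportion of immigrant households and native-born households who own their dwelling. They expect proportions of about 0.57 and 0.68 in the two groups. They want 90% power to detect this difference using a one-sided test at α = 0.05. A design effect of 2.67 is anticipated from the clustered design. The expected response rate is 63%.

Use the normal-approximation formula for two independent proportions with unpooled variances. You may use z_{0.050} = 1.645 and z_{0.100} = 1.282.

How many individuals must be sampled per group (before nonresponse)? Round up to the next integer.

n = (z_α + z_β)² · [p₁(1−p₁) + p₂(1−p₂)] / (p₁ − p₂)²
  = (1.645 + 1.282)² · (0.57·0.43 + 0.68·0.32) / (-0.11)²
  = (2.927)² · (0.2451 + 0.2176) / 0.0121
  = 8.5673 · 0.4627 / 0.0121
  = 327.61
Design effect: 2.67 × 327.61 = 874.72.
Adjust for 63% response: 874.72 / 0.63 = 1388.45.
Round up → n = 1389 per group.

n = 1389 per group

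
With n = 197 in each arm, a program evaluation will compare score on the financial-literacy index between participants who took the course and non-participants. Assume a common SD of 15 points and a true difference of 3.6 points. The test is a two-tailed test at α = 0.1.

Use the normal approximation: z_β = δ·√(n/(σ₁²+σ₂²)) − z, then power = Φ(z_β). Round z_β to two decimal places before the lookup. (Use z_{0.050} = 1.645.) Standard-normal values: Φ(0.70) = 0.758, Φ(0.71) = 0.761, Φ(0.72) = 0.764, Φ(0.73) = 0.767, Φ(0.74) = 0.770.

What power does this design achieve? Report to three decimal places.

z_β = δ·√(n/(σ₁²+σ₂²)) − z_{α/2}
    = 3.6 · √(197/450) − 1.645
    = 3.6 · 0.66165 − 1.645
    = 2.3819 − 1.645 = 0.7369 → 0.74
Power = Φ(0.74) = 0.770.

Power ≈ 0.770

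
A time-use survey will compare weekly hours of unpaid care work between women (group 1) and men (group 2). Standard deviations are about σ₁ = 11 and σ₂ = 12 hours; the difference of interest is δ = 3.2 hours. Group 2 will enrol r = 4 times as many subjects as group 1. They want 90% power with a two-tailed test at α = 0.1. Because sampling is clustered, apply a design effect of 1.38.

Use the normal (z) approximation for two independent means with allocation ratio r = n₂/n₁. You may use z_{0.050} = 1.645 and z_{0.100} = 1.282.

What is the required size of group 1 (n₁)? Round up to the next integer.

n₁ = (z_{α/2} + z_β)² · (σ₁² + σ₂²/r) / δ²
   = (1.645 + 1.282)² · (11² + 12²/4) / 3.2²
   = 8.5673 · (121 + 36) / 10.24
   = 8.5673 · 157 / 10.24
   = 131.35
Design effect: 1.38 × 131.35 = 181.27.
Round up → n₁ = 182; n₂ = r·n₁ = 4 × 182 = 728.

n₁ = 182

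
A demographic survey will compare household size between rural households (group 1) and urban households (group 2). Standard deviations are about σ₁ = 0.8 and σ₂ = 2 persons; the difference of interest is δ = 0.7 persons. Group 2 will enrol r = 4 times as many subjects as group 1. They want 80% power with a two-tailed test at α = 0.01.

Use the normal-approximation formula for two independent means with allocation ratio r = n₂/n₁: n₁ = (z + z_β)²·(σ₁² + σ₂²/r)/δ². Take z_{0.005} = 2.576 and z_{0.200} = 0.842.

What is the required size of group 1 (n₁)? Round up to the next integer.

n₁ = 40

n₁ = (z_{α/2} + z_β)² · (σ₁² + σ₂²/r) / δ²
   = (2.576 + 0.842)² · (0.8² + 2²/4) / 0.7²
   = 11.6827 · (0.64 + 1) / 0.49
   = 11.6827 · 1.64 / 0.49
   = 39.10
Round up → n₁ = 40; n₂ = r·n₁ = 4 × 40 = 160.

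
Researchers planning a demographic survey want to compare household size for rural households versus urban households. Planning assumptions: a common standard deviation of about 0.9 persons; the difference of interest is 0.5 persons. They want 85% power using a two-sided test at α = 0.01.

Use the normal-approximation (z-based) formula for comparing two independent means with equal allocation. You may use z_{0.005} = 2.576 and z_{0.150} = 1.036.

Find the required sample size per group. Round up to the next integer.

n = (z_{α/2} + z_β)² · (σ₁² + σ₂²) / δ²
  = (2.576 + 1.036)² · (2·0.9² = 1.62) / 0.5²
  = 13.0465 · 1.62 / 0.25
  = 84.54
Round up → n = 85 per group.

n = 85 per group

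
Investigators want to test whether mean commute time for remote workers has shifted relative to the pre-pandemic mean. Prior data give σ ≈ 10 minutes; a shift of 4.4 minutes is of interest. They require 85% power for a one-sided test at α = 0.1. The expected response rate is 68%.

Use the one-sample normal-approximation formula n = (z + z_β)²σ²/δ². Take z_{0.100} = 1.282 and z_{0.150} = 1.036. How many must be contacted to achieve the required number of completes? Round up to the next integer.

n = (z_α + z_β)² · σ² / δ²
  = (1.282 + 1.036)² · 10² / 4.4²
  = 5.3731 · 100 / 19.36
  = 27.75
Adjust for 68% response: 27.75 / 0.68 = 40.81.
Round up → n = 41.

n = 41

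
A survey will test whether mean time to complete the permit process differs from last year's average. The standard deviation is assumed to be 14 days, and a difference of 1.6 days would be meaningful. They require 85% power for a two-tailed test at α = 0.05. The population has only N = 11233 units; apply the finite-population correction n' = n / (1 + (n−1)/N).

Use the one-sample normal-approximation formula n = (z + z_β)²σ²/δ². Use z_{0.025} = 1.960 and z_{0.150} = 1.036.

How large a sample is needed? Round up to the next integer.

n = 648

n = (z_{α/2} + z_β)² · σ² / δ²
  = (1.960 + 1.036)² · 14² / 1.6²
  = 8.9760 · 196 / 2.56
  = 687.23
Finite-population correction (N = 11233): 687.23 / (1 + (687.23 − 1)/11233) = 647.66.
Round up → n = 648.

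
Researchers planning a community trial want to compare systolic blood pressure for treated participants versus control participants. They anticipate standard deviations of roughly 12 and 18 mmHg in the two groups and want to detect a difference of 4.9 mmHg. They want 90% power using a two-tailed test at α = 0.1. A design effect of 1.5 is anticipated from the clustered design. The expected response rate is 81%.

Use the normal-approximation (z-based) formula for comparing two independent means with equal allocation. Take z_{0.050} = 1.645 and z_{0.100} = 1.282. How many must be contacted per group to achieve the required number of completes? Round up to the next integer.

n = 310 per group

n = (z_{α/2} + z_β)² · (σ₁² + σ₂²) / δ²
  = (1.645 + 1.282)² · (12² + 18² = 468) / 4.9²
  = 8.5673 · 468 / 24.01
  = 166.99
Design effect: 1.5 × 166.99 = 250.49.
Adjust for 81% response: 250.49 / 0.81 = 309.25.
Round up → n = 310 per group.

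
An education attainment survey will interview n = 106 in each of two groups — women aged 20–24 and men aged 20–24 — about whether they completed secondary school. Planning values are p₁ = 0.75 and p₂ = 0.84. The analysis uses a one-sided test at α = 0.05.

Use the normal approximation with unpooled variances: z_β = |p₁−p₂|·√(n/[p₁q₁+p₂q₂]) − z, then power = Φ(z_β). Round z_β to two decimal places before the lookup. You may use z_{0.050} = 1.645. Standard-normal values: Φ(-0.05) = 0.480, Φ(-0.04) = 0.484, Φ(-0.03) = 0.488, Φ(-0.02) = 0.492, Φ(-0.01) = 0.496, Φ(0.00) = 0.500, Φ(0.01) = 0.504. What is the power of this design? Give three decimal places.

z_β = |p₁−p₂|·√(n/[p₁q₁+p₂q₂]) − z_α
    = 0.09 · √(106/0.3219) − 1.645
    = 0.09 · 18.1465 − 1.645
    = 1.6332 − 1.645 = -0.0118 → -0.01
Power = Φ(-0.01) = 0.496.

Power ≈ 0.496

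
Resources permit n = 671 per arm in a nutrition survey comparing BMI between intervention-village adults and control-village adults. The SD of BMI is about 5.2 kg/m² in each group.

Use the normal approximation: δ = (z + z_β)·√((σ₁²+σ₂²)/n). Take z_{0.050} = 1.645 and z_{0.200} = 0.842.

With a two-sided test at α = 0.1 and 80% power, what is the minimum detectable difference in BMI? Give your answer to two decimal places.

δ = (z_{α/2} + z_β) · √((σ₁²+σ₂²)/n)
  = (1.645 + 0.842) · √(54.08/671)
  = 2.487 · √0.0806
  = 2.487 · 0.2839
  = 0.7060

Minimum detectable difference ≈ 0.71 kg/m²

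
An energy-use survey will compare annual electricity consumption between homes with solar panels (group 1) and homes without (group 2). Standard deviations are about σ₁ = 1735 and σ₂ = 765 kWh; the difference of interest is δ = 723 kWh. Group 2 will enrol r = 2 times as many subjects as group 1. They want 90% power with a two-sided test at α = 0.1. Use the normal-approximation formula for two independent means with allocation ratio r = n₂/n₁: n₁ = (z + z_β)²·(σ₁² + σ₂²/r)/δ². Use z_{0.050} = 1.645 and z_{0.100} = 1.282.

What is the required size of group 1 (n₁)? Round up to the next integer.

n₁ = (z_{α/2} + z_β)² · (σ₁² + σ₂²/r) / δ²
   = (1.645 + 1.282)² · (1735² + 765²/2) / 723²
   = 8.5673 · (3010225 + 292612.5) / 522729
   = 8.5673 · 3302837.5 / 522729
   = 54.13
Round up → n₁ = 55; n₂ = r·n₁ = 2 × 55 = 110.

n₁ = 55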